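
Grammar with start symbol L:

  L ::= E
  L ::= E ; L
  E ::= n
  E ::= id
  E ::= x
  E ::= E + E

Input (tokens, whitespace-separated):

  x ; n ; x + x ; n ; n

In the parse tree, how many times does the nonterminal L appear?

[L [E x] ; [L [E n] ; [L [E [E x] + [E x]] ; [L [E n] ; [L [E n]]]]]]

5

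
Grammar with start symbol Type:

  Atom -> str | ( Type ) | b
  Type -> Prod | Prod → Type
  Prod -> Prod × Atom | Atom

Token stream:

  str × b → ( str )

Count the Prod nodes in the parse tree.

4

[Type [Prod [Prod [Atom str]] × [Atom b]] → [Type [Prod [Atom ( [Type [Prod [Atom str]]] )]]]]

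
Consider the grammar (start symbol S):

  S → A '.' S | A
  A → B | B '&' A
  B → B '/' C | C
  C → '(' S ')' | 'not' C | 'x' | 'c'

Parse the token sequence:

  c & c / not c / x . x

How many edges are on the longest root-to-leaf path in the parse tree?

[S [A [B [C c]] & [A [B [B [B [C c]] / [C not [C c]]] / [C x]]]] . [S [A [B [C x]]]]]

7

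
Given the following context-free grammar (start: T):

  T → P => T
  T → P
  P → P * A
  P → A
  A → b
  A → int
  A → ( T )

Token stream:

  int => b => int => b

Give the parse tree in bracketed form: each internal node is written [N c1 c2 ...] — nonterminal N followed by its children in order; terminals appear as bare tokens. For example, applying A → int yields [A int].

T
P => T
A => T
int => T
int => P => T
int => A => T
int => b => T
int => b => P => T
int => b => A => T
int => b => int => T
int => b => int => P
int => b => int => A
int => b => int => b

[T [P [A int]] => [T [P [A b]] => [T [P [A int]] => [T [P [A b]]]]]]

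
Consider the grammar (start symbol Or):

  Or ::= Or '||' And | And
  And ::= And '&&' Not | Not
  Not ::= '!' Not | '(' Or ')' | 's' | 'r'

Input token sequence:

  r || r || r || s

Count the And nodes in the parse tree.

4

[Or [Or [Or [Or [And [Not r]]] || [And [Not r]]] || [And [Not r]]] || [And [Not s]]]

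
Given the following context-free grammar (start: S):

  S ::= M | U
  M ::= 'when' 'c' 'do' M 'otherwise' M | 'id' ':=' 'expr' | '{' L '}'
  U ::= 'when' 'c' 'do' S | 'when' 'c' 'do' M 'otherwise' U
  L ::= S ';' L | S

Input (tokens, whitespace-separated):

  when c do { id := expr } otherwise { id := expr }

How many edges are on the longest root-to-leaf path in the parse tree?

[S [M when c do [M { [L [S [M id := expr]]] }] otherwise [M { [L [S [M id := expr]]] }]]]

6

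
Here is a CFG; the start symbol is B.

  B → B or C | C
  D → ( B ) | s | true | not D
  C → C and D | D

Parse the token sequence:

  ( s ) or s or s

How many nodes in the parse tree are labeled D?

4

[B [B [B [C [D ( [B [C [D s]]] )]]] or [C [D s]]] or [C [D s]]]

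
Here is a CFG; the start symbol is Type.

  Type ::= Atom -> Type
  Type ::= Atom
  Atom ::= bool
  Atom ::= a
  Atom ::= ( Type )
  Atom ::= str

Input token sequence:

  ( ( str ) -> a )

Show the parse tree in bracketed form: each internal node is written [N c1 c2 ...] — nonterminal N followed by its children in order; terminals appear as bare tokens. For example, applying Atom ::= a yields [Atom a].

Type
Atom
( Type )
( Atom -> Type )
( ( Type ) -> Type )
( ( Atom ) -> Type )
( ( str ) -> Type )
( ( str ) -> Atom )
( ( str ) -> a )

[Type [Atom ( [Type [Atom ( [Type [Atom str]] )] -> [Type [Atom a]]] )]]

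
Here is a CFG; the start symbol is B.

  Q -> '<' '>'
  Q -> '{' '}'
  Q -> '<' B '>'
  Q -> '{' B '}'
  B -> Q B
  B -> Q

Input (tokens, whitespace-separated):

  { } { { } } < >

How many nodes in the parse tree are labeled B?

[B [Q { }] [B [Q { [B [Q { }]] }] [B [Q < >]]]]

4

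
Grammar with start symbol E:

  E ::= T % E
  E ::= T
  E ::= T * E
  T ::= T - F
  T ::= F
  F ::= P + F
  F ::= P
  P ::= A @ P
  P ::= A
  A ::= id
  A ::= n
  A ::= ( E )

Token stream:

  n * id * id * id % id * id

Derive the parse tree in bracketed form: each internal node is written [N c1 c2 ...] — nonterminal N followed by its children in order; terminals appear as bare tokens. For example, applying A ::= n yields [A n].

[E [T [F [P [A n]]]] * [E [T [F [P [A id]]]] * [E [T [F [P [A id]]]] * [E [T [F [P [A id]]]] % [E [T [F [P [A id]]]] * [E [T [F [P [A id]]]]]]]]]]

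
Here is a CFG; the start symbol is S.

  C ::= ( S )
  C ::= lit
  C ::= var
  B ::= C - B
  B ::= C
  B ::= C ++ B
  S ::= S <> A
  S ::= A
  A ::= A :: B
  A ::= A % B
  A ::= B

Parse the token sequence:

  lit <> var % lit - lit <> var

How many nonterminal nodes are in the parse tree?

[S [S [S [A [B [C lit]]]] <> [A [A [B [C var]]] % [B [C lit] - [B [C lit]]]]] <> [A [B [C var]]]]

17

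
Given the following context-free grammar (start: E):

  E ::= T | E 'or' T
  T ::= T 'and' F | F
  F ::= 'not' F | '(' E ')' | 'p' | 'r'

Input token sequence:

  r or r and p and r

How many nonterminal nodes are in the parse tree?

[E [E [T [F r]]] or [T [T [T [F r]] and [F p]] and [F r]]]

10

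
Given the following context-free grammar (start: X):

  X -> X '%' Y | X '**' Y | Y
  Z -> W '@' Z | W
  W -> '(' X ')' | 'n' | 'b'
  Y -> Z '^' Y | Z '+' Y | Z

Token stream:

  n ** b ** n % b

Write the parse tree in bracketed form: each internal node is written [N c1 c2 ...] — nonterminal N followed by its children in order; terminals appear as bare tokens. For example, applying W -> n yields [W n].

X
X % Y
X ** Y % Y
X ** Y ** Y % Y
Y ** Y ** Y % Y
Z ** Y ** Y % Y
W ** Y ** Y % Y
n ** Y ** Y % Y
n ** Z ** Y % Y
n ** W ** Y % Y
n ** b ** Y % Y
n ** b ** Z % Y
n ** b ** W % Y
n ** b ** n % Y
n ** b ** n % Z
n ** b ** n % W
n ** b ** n % b

[X [X [X [X [Y [Z [W n]]]] ** [Y [Z [W b]]]] ** [Y [Z [W n]]]] % [Y [Z [W b]]]]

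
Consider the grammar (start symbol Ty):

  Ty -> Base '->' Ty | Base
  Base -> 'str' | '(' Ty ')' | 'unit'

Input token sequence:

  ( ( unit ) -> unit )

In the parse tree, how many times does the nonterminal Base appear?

[Ty [Base ( [Ty [Base ( [Ty [Base unit]] )] -> [Ty [Base unit]]] )]]

4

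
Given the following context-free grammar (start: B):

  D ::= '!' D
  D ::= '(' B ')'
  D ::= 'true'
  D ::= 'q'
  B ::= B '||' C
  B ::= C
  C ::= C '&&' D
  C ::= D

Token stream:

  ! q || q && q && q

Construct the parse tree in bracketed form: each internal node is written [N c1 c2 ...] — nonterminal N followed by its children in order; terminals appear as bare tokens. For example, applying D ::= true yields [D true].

B
B || C
C || C
D || C
! D || C
! q || C
! q || C && D
! q || C && D && D
! q || D && D && D
! q || q && D && D
! q || q && q && D
! q || q && q && q

[B [B [C [D ! [D q]]]] || [C [C [C [D q]] && [D q]] && [D q]]]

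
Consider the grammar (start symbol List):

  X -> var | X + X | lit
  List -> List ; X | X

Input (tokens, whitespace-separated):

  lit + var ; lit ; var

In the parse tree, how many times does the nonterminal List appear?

[List [List [List [X [X lit] + [X var]]] ; [X lit]] ; [X var]]

3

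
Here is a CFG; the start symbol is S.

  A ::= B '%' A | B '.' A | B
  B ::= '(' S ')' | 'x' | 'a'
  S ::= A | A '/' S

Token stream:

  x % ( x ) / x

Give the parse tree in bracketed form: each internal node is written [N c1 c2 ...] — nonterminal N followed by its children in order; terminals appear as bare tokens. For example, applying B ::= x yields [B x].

S
A / S
B % A / S
x % A / S
x % B / S
x % ( S ) / S
x % ( A ) / S
x % ( B ) / S
x % ( x ) / S
x % ( x ) / A
x % ( x ) / B
x % ( x ) / x

[S [A [B x] % [A [B ( [S [A [B x]]] )]]] / [S [A [B x]]]]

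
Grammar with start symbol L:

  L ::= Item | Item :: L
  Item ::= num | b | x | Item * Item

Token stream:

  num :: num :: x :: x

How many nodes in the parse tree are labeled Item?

[L [Item num] :: [L [Item num] :: [L [Item x] :: [L [Item x]]]]]

4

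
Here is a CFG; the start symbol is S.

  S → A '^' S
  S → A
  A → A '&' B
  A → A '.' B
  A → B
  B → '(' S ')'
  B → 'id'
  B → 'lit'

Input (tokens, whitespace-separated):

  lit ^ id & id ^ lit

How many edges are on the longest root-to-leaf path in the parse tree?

[S [A [B lit]] ^ [S [A [A [B id]] & [B id]] ^ [S [A [B lit]]]]]

5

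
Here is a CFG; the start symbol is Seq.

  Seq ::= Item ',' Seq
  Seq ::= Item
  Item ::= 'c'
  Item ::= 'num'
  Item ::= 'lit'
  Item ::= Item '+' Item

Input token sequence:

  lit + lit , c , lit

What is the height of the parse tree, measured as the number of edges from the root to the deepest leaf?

[Seq [Item [Item lit] + [Item lit]] , [Seq [Item c] , [Seq [Item lit]]]]

4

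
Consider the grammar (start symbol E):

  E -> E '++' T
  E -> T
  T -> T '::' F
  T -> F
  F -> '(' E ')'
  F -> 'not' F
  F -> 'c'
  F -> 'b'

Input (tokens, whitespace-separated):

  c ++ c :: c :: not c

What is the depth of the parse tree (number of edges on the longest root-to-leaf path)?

[E [E [T [F c]]] ++ [T [T [T [F c]] :: [F c]] :: [F not [F c]]]]

5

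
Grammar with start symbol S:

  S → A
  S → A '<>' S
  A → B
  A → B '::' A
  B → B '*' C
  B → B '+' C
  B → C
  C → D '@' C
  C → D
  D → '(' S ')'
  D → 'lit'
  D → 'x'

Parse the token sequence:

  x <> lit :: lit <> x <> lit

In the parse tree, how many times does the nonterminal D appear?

[S [A [B [C [D x]]]] <> [S [A [B [C [D lit]]] :: [A [B [C [D lit]]]]] <> [S [A [B [C [D x]]]] <> [S [A [B [C [D lit]]]]]]]]

5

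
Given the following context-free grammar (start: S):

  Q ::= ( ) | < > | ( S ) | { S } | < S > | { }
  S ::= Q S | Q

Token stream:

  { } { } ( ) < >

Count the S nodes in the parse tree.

[S [Q { }] [S [Q { }] [S [Q ( )] [S [Q < >]]]]]

4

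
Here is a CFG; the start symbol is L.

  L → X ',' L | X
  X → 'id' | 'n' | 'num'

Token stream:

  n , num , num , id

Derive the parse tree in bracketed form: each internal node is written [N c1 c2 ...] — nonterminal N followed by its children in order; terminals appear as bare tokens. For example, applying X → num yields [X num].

L
X , L
n , L
n , X , L
n , num , L
n , num , X , L
n , num , num , L
n , num , num , X
n , num , num , id

[L [X n] , [L [X num] , [L [X num] , [L [X id]]]]]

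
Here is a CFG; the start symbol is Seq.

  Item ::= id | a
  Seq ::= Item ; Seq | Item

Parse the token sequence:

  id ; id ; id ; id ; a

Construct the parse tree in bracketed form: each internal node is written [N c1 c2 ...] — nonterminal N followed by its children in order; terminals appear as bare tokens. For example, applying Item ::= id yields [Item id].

Seq
Item ; Seq
id ; Seq
id ; Item ; Seq
id ; id ; Seq
id ; id ; Item ; Seq
id ; id ; id ; Seq
id ; id ; id ; Item ; Seq
id ; id ; id ; id ; Seq
id ; id ; id ; id ; Item
id ; id ; id ; id ; a

[Seq [Item id] ; [Seq [Item id] ; [Seq [Item id] ; [Seq [Item id] ; [Seq [Item a]]]]]]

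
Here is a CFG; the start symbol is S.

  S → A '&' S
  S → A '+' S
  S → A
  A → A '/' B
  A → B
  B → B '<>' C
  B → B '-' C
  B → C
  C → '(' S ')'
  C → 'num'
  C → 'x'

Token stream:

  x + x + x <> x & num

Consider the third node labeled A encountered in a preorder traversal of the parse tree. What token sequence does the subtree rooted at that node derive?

x <> x

[S [A [B [C x]]] + [S [A [B [C x]]] + [S [A [B [B [C x]] <> [C x]]] & [S [A [B [C num]]]]]]]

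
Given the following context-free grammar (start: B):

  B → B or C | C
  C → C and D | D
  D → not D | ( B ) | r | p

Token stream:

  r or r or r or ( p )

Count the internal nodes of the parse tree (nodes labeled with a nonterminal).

15

[B [B [B [B [C [D r]]] or [C [D r]]] or [C [D r]]] or [C [D ( [B [C [D p]]] )]]]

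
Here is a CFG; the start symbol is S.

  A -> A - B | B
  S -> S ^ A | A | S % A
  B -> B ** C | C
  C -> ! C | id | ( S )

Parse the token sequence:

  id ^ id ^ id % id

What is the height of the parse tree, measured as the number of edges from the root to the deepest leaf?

7

[S [S [S [S [A [B [C id]]]] ^ [A [B [C id]]]] ^ [A [B [C id]]]] % [A [B [C id]]]]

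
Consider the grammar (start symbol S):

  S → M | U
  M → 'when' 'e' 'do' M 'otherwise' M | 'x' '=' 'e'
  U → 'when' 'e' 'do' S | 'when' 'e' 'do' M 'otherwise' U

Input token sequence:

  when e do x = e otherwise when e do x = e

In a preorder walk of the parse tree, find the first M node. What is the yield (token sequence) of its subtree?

x = e

[S [U when e do [M x = e] otherwise [U when e do [S [M x = e]]]]]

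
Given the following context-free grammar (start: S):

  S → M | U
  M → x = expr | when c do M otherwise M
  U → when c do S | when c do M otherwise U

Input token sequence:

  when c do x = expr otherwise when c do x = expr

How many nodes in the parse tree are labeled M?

2

[S [U when c do [M x = expr] otherwise [U when c do [S [M x = expr]]]]]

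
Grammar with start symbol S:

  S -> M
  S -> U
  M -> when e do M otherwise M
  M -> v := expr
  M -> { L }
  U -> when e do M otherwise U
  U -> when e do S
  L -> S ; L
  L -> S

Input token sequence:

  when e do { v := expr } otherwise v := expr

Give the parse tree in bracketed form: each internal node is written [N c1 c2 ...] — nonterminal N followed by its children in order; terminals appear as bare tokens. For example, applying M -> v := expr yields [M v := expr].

S
M
when e do M otherwise M
when e do { L } otherwise M
when e do { S } otherwise M
when e do { M } otherwise M
when e do { v := expr } otherwise M
when e do { v := expr } otherwise v := expr

[S [M when e do [M { [L [S [M v := expr]]] }] otherwise [M v := expr]]]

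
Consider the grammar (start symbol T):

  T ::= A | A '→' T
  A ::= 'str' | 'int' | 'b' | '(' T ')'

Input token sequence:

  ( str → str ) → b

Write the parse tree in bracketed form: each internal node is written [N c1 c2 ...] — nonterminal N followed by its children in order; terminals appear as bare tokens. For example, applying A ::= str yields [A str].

[T [A ( [T [A str] → [T [A str]]] )] → [T [A b]]]

T
A → T
( T ) → T
( A → T ) → T
( str → T ) → T
( str → A ) → T
( str → str ) → T
( str → str ) → A
( str → str ) → b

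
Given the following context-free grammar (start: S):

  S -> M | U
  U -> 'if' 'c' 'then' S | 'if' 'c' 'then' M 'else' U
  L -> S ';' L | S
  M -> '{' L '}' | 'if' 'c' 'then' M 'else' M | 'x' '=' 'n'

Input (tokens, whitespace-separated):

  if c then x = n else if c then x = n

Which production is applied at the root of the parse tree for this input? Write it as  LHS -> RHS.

[S [U if c then [M x = n] else [U if c then [S [M x = n]]]]]

S -> U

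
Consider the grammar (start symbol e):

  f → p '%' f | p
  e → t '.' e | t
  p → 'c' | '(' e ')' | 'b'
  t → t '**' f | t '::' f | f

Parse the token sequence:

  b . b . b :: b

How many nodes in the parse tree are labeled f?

4

[e [t [f [p b]]] . [e [t [f [p b]]] . [e [t [t [f [p b]]] :: [f [p b]]]]]]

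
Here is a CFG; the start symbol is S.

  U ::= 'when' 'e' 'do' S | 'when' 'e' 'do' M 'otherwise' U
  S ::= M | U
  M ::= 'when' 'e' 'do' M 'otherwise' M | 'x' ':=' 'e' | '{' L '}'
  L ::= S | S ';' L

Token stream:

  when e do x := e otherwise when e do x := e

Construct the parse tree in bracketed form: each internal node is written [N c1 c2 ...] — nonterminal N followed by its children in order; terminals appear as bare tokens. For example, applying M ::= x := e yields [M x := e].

S
U
when e do M otherwise U
when e do x := e otherwise U
when e do x := e otherwise when e do S
when e do x := e otherwise when e do M
when e do x := e otherwise when e do x := e

[S [U when e do [M x := e] otherwise [U when e do [S [M x := e]]]]]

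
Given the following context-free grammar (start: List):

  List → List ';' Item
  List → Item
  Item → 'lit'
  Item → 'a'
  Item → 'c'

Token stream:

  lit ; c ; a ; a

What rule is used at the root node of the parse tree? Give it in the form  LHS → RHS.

List → List ';' Item

[List [List [List [List [Item lit]] ; [Item c]] ; [Item a]] ; [Item a]]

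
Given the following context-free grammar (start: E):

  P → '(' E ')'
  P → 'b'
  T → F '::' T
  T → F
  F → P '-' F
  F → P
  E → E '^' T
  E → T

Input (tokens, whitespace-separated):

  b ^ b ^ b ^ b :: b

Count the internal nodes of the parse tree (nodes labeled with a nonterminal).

[E [E [E [E [T [F [P b]]]] ^ [T [F [P b]]]] ^ [T [F [P b]]]] ^ [T [F [P b]] :: [T [F [P b]]]]]

19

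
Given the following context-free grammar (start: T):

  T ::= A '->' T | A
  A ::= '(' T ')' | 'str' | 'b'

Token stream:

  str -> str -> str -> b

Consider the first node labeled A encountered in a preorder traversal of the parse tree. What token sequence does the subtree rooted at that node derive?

str

[T [A str] -> [T [A str] -> [T [A str] -> [T [A b]]]]]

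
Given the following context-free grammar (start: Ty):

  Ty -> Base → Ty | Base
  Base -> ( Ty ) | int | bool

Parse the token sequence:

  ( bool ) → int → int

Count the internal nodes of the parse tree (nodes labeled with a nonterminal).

8

[Ty [Base ( [Ty [Base bool]] )] → [Ty [Base int] → [Ty [Base int]]]]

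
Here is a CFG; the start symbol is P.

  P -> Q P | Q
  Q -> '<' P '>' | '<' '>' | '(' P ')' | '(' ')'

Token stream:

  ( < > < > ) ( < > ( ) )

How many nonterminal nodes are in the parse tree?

12

[P [Q ( [P [Q < >] [P [Q < >]]] )] [P [Q ( [P [Q < >] [P [Q ( )]]] )]]]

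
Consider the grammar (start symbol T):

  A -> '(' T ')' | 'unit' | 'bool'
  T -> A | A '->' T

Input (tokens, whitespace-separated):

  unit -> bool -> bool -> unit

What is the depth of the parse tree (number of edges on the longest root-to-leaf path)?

5

[T [A unit] -> [T [A bool] -> [T [A bool] -> [T [A unit]]]]]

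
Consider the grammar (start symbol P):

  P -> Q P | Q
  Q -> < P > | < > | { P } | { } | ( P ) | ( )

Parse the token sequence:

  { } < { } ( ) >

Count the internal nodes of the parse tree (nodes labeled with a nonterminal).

8

[P [Q { }] [P [Q < [P [Q { }] [P [Q ( )]]] >]]]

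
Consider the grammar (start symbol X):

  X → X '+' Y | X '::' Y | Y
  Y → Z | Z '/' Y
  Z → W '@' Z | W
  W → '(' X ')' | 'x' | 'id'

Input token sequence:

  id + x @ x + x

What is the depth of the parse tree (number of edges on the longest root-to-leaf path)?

[X [X [X [Y [Z [W id]]]] + [Y [Z [W x] @ [Z [W x]]]]] + [Y [Z [W x]]]]

6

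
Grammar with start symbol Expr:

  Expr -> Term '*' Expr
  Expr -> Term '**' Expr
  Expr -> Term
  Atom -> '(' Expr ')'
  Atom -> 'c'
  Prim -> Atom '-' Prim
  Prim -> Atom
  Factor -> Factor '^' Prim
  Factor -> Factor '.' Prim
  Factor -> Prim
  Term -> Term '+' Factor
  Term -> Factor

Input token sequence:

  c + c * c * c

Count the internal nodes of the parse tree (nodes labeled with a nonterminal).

19

[Expr [Term [Term [Factor [Prim [Atom c]]]] + [Factor [Prim [Atom c]]]] * [Expr [Term [Factor [Prim [Atom c]]]] * [Expr [Term [Factor [Prim [Atom c]]]]]]]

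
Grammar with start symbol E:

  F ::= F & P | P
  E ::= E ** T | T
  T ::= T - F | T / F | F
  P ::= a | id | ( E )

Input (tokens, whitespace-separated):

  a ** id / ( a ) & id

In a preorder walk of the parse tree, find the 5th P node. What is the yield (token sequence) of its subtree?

[E [E [T [F [P a]]]] ** [T [T [F [P id]]] / [F [F [P ( [E [T [F [P a]]]] )]] & [P id]]]]

id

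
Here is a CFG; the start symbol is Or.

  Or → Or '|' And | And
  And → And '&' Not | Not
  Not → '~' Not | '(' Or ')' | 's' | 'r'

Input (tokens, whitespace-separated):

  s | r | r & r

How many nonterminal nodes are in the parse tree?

[Or [Or [Or [And [Not s]]] | [And [Not r]]] | [And [And [Not r]] & [Not r]]]

11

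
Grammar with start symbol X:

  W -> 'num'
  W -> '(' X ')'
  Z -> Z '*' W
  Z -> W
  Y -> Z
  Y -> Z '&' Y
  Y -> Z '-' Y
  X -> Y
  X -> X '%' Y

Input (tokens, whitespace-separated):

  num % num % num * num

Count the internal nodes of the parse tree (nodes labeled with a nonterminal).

14

[X [X [X [Y [Z [W num]]]] % [Y [Z [W num]]]] % [Y [Z [Z [W num]] * [W num]]]]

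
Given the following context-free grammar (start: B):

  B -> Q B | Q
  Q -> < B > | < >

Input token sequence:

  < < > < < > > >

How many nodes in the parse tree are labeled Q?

4

[B [Q < [B [Q < >] [B [Q < [B [Q < >]] >]]] >]]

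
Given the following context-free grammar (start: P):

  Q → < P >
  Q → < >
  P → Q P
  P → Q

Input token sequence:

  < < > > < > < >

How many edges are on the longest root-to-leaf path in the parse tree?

[P [Q < [P [Q < >]] >] [P [Q < >] [P [Q < >]]]]

4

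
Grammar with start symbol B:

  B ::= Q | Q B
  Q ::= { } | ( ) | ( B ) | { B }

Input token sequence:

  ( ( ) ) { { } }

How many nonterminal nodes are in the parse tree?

[B [Q ( [B [Q ( )]] )] [B [Q { [B [Q { }]] }]]]

8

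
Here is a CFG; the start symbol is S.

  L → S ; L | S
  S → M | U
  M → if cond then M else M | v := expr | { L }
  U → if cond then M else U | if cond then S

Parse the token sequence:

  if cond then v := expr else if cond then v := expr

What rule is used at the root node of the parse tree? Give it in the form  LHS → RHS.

S → U

[S [U if cond then [M v := expr] else [U if cond then [S [M v := expr]]]]]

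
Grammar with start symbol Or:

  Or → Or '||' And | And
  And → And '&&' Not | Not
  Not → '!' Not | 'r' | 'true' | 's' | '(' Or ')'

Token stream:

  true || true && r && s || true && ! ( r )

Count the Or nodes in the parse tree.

4

[Or [Or [Or [And [Not true]]] || [And [And [And [Not true]] && [Not r]] && [Not s]]] || [And [And [Not true]] && [Not ! [Not ( [Or [And [Not r]]] )]]]]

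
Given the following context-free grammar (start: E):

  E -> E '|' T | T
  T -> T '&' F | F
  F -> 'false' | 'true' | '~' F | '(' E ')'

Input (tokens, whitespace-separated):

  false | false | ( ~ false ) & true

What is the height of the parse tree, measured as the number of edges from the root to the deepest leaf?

8

[E [E [E [T [F false]]] | [T [F false]]] | [T [T [F ( [E [T [F ~ [F false]]]] )]] & [F true]]]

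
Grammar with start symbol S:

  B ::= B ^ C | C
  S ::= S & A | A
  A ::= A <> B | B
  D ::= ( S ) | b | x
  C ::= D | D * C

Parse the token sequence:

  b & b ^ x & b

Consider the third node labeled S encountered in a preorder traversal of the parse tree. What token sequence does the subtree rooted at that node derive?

[S [S [S [A [B [C [D b]]]]] & [A [B [B [C [D b]]] ^ [C [D x]]]]] & [A [B [C [D b]]]]]

b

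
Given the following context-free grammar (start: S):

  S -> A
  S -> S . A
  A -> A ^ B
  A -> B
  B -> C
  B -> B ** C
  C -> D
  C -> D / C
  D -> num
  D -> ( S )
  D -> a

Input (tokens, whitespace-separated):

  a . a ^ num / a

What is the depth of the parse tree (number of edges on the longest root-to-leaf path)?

[S [S [A [B [C [D a]]]]] . [A [A [B [C [D a]]]] ^ [B [C [D num] / [C [D a]]]]]]

6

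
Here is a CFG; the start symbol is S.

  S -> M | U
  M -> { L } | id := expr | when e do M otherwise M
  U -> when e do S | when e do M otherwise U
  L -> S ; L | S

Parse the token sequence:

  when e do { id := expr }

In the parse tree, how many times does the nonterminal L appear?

1

[S [U when e do [S [M { [L [S [M id := expr]]] }]]]]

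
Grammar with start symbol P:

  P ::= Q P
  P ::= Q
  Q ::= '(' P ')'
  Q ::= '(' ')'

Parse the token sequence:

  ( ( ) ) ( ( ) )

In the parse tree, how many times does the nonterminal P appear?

[P [Q ( [P [Q ( )]] )] [P [Q ( [P [Q ( )]] )]]]

4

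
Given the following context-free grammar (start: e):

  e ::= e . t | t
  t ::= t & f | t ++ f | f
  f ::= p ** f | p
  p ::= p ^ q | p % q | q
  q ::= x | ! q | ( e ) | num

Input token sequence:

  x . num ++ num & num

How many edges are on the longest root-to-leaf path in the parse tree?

7

[e [e [t [f [p [q x]]]]] . [t [t [t [f [p [q num]]]] ++ [f [p [q num]]]] & [f [p [q num]]]]]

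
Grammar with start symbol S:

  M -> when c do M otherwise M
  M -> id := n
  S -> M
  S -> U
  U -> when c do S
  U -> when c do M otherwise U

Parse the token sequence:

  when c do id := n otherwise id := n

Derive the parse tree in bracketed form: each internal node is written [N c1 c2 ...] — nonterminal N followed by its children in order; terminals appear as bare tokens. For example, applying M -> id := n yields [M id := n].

S
M
when c do M otherwise M
when c do id := n otherwise M
when c do id := n otherwise id := n

[S [M when c do [M id := n] otherwise [M id := n]]]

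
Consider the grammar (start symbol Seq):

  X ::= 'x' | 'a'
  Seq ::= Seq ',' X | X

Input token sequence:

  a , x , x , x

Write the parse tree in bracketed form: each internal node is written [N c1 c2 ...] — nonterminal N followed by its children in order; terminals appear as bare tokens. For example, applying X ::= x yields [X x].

Seq
Seq , X
Seq , X , X
Seq , X , X , X
X , X , X , X
a , X , X , X
a , x , X , X
a , x , x , X
a , x , x , x

[Seq [Seq [Seq [Seq [X a]] , [X x]] , [X x]] , [X x]]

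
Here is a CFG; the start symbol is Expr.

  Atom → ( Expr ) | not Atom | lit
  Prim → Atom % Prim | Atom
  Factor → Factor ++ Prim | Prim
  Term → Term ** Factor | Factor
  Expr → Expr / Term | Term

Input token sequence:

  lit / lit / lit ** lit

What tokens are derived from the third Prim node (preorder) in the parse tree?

[Expr [Expr [Expr [Term [Factor [Prim [Atom lit]]]]] / [Term [Factor [Prim [Atom lit]]]]] / [Term [Term [Factor [Prim [Atom lit]]]] ** [Factor [Prim [Atom lit]]]]]

lit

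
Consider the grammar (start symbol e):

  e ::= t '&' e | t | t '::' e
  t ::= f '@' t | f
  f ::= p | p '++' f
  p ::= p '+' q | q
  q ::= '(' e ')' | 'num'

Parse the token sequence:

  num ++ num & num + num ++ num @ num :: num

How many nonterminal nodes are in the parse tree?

[e [t [f [p [q num]] ++ [f [p [q num]]]]] & [e [t [f [p [p [q num]] + [q num]] ++ [f [p [q num]]]] @ [t [f [p [q num]]]]] :: [e [t [f [p [q num]]]]]]]

27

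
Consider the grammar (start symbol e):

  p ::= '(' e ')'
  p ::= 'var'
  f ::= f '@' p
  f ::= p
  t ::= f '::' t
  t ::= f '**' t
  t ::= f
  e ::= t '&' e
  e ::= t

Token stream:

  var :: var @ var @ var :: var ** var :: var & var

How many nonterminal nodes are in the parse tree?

24

[e [t [f [p var]] :: [t [f [f [f [p var]] @ [p var]] @ [p var]] :: [t [f [p var]] ** [t [f [p var]] :: [t [f [p var]]]]]]] & [e [t [f [p var]]]]]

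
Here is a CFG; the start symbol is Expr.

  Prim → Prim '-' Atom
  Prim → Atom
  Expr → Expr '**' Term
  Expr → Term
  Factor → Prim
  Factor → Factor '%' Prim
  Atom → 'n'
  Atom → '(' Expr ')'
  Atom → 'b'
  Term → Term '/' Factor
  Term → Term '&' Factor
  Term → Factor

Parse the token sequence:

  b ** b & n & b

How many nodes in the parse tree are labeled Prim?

4

[Expr [Expr [Term [Factor [Prim [Atom b]]]]] ** [Term [Term [Term [Factor [Prim [Atom b]]]] & [Factor [Prim [Atom n]]]] & [Factor [Prim [Atom b]]]]]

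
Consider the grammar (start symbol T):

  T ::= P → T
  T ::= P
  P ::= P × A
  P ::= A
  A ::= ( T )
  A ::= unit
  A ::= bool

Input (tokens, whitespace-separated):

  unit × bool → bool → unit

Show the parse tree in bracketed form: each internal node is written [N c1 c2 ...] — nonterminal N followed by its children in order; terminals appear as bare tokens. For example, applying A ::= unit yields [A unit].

[T [P [P [A unit]] × [A bool]] → [T [P [A bool]] → [T [P [A unit]]]]]

T
P → T
P × A → T
A × A → T
unit × A → T
unit × bool → T
unit × bool → P → T
unit × bool → A → T
unit × bool → bool → T
unit × bool → bool → P
unit × bool → bool → A
unit × bool → bool → unit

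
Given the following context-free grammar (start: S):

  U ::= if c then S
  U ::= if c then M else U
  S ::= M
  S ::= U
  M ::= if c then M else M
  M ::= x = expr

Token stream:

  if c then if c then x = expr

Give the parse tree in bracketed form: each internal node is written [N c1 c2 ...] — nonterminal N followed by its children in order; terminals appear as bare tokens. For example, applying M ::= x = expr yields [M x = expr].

S
U
if c then S
if c then U
if c then if c then S
if c then if c then M
if c then if c then x = expr

[S [U if c then [S [U if c then [S [M x = expr]]]]]]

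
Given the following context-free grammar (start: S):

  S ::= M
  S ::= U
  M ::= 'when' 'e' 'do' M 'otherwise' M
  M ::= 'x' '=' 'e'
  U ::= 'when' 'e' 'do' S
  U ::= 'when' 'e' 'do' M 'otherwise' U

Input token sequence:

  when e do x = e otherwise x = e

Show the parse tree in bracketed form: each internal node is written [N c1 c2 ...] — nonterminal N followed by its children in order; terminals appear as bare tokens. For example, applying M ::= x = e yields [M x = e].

[S [M when e do [M x = e] otherwise [M x = e]]]

S
M
when e do M otherwise M
when e do x = e otherwise M
when e do x = e otherwise x = e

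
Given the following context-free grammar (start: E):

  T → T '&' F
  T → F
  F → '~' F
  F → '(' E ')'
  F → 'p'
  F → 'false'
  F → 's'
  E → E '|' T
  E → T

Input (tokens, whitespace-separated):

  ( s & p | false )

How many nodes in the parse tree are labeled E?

[E [T [F ( [E [E [T [T [F s]] & [F p]]] | [T [F false]]] )]]]

3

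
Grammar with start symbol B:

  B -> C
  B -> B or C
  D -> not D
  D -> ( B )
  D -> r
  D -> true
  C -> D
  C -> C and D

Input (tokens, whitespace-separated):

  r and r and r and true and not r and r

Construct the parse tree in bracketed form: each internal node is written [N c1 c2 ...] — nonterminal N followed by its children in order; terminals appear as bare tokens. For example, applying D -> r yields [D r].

[B [C [C [C [C [C [C [D r]] and [D r]] and [D r]] and [D true]] and [D not [D r]]] and [D r]]]

B
C
C and D
C and D and D
C and D and D and D
C and D and D and D and D
C and D and D and D and D and D
D and D and D and D and D and D
r and D and D and D and D and D
r and r and D and D and D and D
r and r and r and D and D and D
r and r and r and true and D and D
r and r and r and true and not D and D
r and r and r and true and not r and D
r and r and r and true and not r and r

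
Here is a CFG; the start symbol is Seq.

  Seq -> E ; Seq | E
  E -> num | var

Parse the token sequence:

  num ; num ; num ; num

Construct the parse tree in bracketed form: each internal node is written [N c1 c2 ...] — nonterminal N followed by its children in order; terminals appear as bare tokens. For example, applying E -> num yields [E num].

[Seq [E num] ; [Seq [E num] ; [Seq [E num] ; [Seq [E num]]]]]

Seq
E ; Seq
num ; Seq
num ; E ; Seq
num ; num ; Seq
num ; num ; E ; Seq
num ; num ; num ; Seq
num ; num ; num ; E
num ; num ; num ; num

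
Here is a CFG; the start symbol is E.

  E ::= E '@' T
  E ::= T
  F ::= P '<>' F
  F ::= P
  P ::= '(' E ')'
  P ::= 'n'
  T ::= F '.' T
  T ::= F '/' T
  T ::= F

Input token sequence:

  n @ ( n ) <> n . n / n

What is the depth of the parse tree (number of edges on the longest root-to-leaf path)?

[E [E [T [F [P n]]]] @ [T [F [P ( [E [T [F [P n]]]] )] <> [F [P n]]] . [T [F [P n]] / [T [F [P n]]]]]]

8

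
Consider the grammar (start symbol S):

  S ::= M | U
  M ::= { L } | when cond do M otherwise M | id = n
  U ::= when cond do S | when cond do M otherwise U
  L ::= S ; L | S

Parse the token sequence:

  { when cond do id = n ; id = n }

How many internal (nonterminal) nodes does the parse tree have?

[S [M { [L [S [U when cond do [S [M id = n]]]] ; [L [S [M id = n]]]] }]]

10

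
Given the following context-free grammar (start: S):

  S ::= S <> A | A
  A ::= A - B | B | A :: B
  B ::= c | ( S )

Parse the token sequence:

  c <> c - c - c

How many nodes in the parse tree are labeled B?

[S [S [A [B c]]] <> [A [A [A [B c]] - [B c]] - [B c]]]

4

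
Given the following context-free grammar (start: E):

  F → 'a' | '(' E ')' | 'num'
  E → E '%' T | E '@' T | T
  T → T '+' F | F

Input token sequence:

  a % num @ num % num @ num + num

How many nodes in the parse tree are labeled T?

6

[E [E [E [E [E [T [F a]]] % [T [F num]]] @ [T [F num]]] % [T [F num]]] @ [T [T [F num]] + [F num]]]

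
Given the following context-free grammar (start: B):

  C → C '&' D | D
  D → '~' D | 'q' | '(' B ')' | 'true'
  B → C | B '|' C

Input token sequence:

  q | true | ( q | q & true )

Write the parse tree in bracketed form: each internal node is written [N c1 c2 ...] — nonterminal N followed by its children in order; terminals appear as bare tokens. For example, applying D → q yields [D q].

[B [B [B [C [D q]]] | [C [D true]]] | [C [D ( [B [B [C [D q]]] | [C [C [D q]] & [D true]]] )]]]

B
B | C
B | C | C
C | C | C
D | C | C
q | C | C
q | D | C
q | true | C
q | true | D
q | true | ( B )
q | true | ( B | C )
q | true | ( C | C )
q | true | ( D | C )
q | true | ( q | C )
q | true | ( q | C & D )
q | true | ( q | D & D )
q | true | ( q | q & D )
q | true | ( q | q & true )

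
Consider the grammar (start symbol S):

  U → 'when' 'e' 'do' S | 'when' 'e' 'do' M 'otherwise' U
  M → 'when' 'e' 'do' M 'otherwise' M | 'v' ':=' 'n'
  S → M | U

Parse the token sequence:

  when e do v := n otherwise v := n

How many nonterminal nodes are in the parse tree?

[S [M when e do [M v := n] otherwise [M v := n]]]

4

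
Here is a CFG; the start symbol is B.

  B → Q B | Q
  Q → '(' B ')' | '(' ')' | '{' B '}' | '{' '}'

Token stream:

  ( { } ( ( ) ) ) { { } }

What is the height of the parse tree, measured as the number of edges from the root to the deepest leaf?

7

[B [Q ( [B [Q { }] [B [Q ( [B [Q ( )]] )]]] )] [B [Q { [B [Q { }]] }]]]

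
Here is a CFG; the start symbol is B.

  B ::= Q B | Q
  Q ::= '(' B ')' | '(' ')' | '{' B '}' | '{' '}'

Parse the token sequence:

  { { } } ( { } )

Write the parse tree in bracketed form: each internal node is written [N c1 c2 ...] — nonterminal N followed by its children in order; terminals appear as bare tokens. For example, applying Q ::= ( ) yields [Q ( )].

[B [Q { [B [Q { }]] }] [B [Q ( [B [Q { }]] )]]]

B
Q B
{ B } B
{ Q } B
{ { } } B
{ { } } Q
{ { } } ( B )
{ { } } ( Q )
{ { } } ( { } )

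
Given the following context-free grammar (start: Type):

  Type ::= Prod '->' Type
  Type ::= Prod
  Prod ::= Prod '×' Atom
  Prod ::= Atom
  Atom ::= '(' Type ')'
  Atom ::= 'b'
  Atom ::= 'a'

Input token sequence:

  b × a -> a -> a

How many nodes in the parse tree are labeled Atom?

4

[Type [Prod [Prod [Atom b]] × [Atom a]] -> [Type [Prod [Atom a]] -> [Type [Prod [Atom a]]]]]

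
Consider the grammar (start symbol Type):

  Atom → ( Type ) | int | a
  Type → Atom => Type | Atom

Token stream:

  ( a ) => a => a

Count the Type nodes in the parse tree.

[Type [Atom ( [Type [Atom a]] )] => [Type [Atom a] => [Type [Atom a]]]]

4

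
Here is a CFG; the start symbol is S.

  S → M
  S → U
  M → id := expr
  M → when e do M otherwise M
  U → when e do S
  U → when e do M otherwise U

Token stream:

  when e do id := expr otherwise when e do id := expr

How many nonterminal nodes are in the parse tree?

6

[S [U when e do [M id := expr] otherwise [U when e do [S [M id := expr]]]]]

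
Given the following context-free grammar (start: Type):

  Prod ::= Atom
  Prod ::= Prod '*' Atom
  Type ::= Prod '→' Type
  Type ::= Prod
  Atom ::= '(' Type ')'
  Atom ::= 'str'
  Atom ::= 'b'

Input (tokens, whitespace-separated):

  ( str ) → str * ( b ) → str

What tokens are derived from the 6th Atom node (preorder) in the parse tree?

str

[Type [Prod [Atom ( [Type [Prod [Atom str]]] )]] → [Type [Prod [Prod [Atom str]] * [Atom ( [Type [Prod [Atom b]]] )]] → [Type [Prod [Atom str]]]]]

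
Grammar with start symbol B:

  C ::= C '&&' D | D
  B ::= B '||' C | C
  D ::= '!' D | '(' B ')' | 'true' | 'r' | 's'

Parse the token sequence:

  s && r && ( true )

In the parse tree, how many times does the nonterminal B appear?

2

[B [C [C [C [D s]] && [D r]] && [D ( [B [C [D true]]] )]]]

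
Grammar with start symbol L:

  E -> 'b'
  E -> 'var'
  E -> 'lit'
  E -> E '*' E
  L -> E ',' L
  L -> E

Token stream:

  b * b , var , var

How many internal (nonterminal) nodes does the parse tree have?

8

[L [E [E b] * [E b]] , [L [E var] , [L [E var]]]]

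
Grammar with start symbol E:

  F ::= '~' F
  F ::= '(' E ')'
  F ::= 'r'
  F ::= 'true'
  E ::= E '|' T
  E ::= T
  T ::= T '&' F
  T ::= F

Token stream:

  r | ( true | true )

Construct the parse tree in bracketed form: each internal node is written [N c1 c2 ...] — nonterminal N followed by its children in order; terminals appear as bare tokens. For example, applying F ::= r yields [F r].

E
E | T
T | T
F | T
r | T
r | F
r | ( E )
r | ( E | T )
r | ( T | T )
r | ( F | T )
r | ( true | T )
r | ( true | F )
r | ( true | true )

[E [E [T [F r]]] | [T [F ( [E [E [T [F true]]] | [T [F true]]] )]]]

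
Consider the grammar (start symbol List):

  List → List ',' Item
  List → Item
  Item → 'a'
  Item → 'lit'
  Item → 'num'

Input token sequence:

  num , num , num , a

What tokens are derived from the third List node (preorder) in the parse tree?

num , num

[List [List [List [List [Item num]] , [Item num]] , [Item num]] , [Item a]]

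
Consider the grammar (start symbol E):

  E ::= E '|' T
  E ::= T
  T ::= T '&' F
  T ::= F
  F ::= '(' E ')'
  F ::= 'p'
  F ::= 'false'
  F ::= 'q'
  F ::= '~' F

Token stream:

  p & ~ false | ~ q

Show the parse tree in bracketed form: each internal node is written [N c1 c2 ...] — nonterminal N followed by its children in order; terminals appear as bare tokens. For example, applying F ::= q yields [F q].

E
E | T
T | T
T & F | T
F & F | T
p & F | T
p & ~ F | T
p & ~ false | T
p & ~ false | F
p & ~ false | ~ F
p & ~ false | ~ q

[E [E [T [T [F p]] & [F ~ [F false]]]] | [T [F ~ [F q]]]]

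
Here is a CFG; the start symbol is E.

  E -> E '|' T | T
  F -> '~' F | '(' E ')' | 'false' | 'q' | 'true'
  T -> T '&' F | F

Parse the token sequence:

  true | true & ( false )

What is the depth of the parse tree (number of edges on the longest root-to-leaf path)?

6

[E [E [T [F true]]] | [T [T [F true]] & [F ( [E [T [F false]]] )]]]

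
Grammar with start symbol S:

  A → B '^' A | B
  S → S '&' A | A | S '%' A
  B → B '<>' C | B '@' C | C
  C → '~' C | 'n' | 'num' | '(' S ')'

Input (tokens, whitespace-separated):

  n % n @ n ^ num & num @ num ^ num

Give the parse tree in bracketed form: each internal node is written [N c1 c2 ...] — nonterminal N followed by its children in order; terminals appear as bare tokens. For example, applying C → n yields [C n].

[S [S [S [A [B [C n]]]] % [A [B [B [C n]] @ [C n]] ^ [A [B [C num]]]]] & [A [B [B [C num]] @ [C num]] ^ [A [B [C num]]]]]

S
S & A
S % A & A
A % A & A
B % A & A
C % A & A
n % A & A
n % B ^ A & A
n % B @ C ^ A & A
n % C @ C ^ A & A
n % n @ C ^ A & A
n % n @ n ^ A & A
n % n @ n ^ B & A
n % n @ n ^ C & A
n % n @ n ^ num & A
n % n @ n ^ num & B ^ A
n % n @ n ^ num & B @ C ^ A
n % n @ n ^ num & C @ C ^ A
n % n @ n ^ num & num @ C ^ A
n % n @ n ^ num & num @ num ^ A
n % n @ n ^ num & num @ num ^ B
n % n @ n ^ num & num @ num ^ C
n % n @ n ^ num & num @ num ^ num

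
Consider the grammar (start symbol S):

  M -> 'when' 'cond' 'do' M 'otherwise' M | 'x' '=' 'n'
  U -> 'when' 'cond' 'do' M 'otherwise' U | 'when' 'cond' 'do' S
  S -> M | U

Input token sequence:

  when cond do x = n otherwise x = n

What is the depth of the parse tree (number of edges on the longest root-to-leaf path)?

[S [M when cond do [M x = n] otherwise [M x = n]]]

3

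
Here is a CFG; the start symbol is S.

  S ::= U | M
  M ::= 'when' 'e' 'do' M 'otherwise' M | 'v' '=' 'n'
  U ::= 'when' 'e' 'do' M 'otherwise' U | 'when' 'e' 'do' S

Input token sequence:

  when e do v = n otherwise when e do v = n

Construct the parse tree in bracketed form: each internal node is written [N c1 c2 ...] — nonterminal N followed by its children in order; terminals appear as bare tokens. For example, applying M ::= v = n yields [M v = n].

[S [U when e do [M v = n] otherwise [U when e do [S [M v = n]]]]]

S
U
when e do M otherwise U
when e do v = n otherwise U
when e do v = n otherwise when e do S
when e do v = n otherwise when e do M
when e do v = n otherwise when e do v = n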